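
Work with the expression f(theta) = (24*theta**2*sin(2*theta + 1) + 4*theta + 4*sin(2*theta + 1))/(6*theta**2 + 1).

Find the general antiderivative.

F(theta) = log(2*theta**2 + 1/3)/3 - 2*cos(2*theta + 1) + C

An antiderivative F(theta) passes only if d/dtheta[F] lands on f(theta) exactly.
Check: d/dtheta[log(2*theta**2 + 1/3)/3 - 2*cos(2*theta + 1)] = (24*theta**2*sin(2*theta + 1) + 4*theta + 4*sin(2*theta + 1))/(6*theta**2 + 1) = f(theta).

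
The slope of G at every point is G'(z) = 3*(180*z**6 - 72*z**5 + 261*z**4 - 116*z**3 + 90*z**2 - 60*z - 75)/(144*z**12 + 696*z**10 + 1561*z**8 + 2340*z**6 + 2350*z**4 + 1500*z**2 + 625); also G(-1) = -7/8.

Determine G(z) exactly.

G(z) = (-12*z**6 - 29*z**4 - 30*z**2 - 9*z - 22)/(12*z**6 + 29*z**4 + 30*z**2 + 25)

Any candidate G(z) must reproduce the stated G'(z) exactly.
A general antiderivative is 3*(1 - 3*z)/(4*(3*z**2/2 + 5/2)*(2*z**4 + 3*z**2/2 + 5/2)) + C.
The condition gives C = -7/8 - (1/8) = -1.
So G(z) = (-12*z**6 - 29*z**4 - 30*z**2 - 9*z - 22)/(12*z**6 + 29*z**4 + 30*z**2 + 25).
Check: d/dz[(-12*z**6 - 29*z**4 - 30*z**2 - 9*z - 22)/(12*z**6 + 29*z**4 + 30*z**2 + 25)] = (540*z**6 - 216*z**5 + 783*z**4 - 348*z**3 + 270*z**2 - 180*z - 225)/(144*z**12 + 696*z**10 + 1561*z**8 + 2340*z**6 + 2350*z**4 + 1500*z**2 + 625), which equals G'(z).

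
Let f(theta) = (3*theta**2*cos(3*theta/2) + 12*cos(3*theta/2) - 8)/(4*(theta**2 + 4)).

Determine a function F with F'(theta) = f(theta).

A first test for any F(theta): its theta-derivative must equal f(theta) identically.
Check: d/dtheta[-(-sin(3*theta/2) + 2*atan(theta/2))/2] = (3*theta**2*cos(3*theta/2) + 12*cos(3*theta/2) - 8)/(4*theta**2 + 16), which equals f(theta).

An antiderivative is F(theta) = -(-sin(3*theta/2) + 2*atan(theta/2))/2.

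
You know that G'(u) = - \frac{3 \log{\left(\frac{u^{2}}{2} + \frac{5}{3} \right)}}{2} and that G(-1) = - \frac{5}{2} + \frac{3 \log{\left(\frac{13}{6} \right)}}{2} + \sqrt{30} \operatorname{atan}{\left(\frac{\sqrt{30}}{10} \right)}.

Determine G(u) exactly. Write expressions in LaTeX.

G(u) = - \frac{3 u \log{\left(3 u^{2} + 10 \right)}}{2} + \frac{3 u \log{\left(6 \right)}}{2} + 3 u - \sqrt{30} \operatorname{atan}{\left(\frac{\sqrt{30} u}{10} \right)} + \frac{1}{2}

Whatever form G(u) takes, its d/du must return the stated G'(u).
A general antiderivative is - \frac{3 u \log{\left(\frac{u^{2}}{2} + \frac{5}{3} \right)}}{2} + 3 u - \sqrt{30} \operatorname{atan}{\left(\frac{\sqrt{30} u}{10} \right)} + C.
The condition gives C = - \frac{5}{2} + \frac{3 \log{\left(\frac{13}{6} \right)}}{2} + \sqrt{30} \operatorname{atan}{\left(\frac{\sqrt{30}}{10} \right)} - (-3 + \frac{3 \log{\left(\frac{13}{6} \right)}}{2} + \sqrt{30} \operatorname{atan}{\left(\frac{\sqrt{30}}{10} \right)}) = \frac{1}{2}.
So G(u) = - \frac{3 u \log{\left(3 u^{2} + 10 \right)}}{2} + \frac{3 u \log{\left(6 \right)}}{2} + 3 u - \sqrt{30} \operatorname{atan}{\left(\frac{\sqrt{30} u}{10} \right)} + \frac{1}{2}.
Check: d/du[- \frac{3 u \log{\left(3 u^{2} + 10 \right)}}{2} + \frac{3 u \log{\left(6 \right)}}{2} + 3 u - \sqrt{30} \operatorname{atan}{\left(\frac{\sqrt{30} u}{10} \right)} + \frac{1}{2}] = - \frac{3 \log{\left(3 u^{2} + 10 \right)}}{2} + \frac{3 \log{\left(6 \right)}}{2}, which equals G'(u).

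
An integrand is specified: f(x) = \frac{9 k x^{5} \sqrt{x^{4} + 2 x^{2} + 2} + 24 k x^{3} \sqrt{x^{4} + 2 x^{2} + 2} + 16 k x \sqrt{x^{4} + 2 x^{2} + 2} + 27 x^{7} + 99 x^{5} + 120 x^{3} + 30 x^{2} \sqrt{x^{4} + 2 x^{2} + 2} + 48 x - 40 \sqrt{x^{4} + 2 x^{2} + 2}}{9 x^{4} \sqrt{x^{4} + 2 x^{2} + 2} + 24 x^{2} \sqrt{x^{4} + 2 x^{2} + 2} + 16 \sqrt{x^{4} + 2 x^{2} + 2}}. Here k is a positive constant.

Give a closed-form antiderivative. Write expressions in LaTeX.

An antiderivative is F(x) = \frac{k x^{2} \left(3 x^{2} + 4\right) - 20 x + 3 \left(3 x^{2} + 4\right) \sqrt{x^{4} + 2 x^{2} + 2}}{2 \left(3 x^{2} + 4\right)}.

Any candidate F(x) must reproduce f(x) exactly when differentiated.
Check: d/dx[\frac{k x^{2} \left(3 x^{2} + 4\right) - 20 x + 3 \left(3 x^{2} + 4\right) \sqrt{x^{4} + 2 x^{2} + 2}}{2 \left(3 x^{2} + 4\right)}] = \frac{9 k x^{5} \sqrt{x^{4} + 2 x^{2} + 2} + 24 k x^{3} \sqrt{x^{4} + 2 x^{2} + 2} + 16 k x \sqrt{x^{4} + 2 x^{2} + 2} + 27 x^{7} + 99 x^{5} + 120 x^{3} + 30 x^{2} \sqrt{x^{4} + 2 x^{2} + 2} + 48 x - 40 \sqrt{x^{4} + 2 x^{2} + 2}}{9 x^{4} \sqrt{x^{4} + 2 x^{2} + 2} + 24 x^{2} \sqrt{x^{4} + 2 x^{2} + 2} + 16 \sqrt{x^{4} + 2 x^{2} + 2}} = f(x).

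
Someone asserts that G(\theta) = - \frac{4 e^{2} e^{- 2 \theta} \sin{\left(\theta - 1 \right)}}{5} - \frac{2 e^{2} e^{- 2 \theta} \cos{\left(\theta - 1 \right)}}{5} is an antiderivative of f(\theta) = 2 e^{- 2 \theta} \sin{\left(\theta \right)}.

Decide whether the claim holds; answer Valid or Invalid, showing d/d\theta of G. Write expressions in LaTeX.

d/d\theta[G] = 2 e^{2} e^{- 2 \theta} \sin{\left(\theta - 1 \right)}
d/d\theta[G] - f(\theta) = \left(- \frac{2 \sin{\left(\theta \right)}}{e^{2}} + 2 \sin{\left(\theta - 1 \right)}\right) e^{2} e^{- 2 \theta} != 0.

Invalid: d/d\theta[G] - f = \left(- \frac{2 \sin{\left(\theta \right)}}{e^{2}} + 2 \sin{\left(\theta - 1 \right)}\right) e^{2} e^{- 2 \theta}, which is not 0.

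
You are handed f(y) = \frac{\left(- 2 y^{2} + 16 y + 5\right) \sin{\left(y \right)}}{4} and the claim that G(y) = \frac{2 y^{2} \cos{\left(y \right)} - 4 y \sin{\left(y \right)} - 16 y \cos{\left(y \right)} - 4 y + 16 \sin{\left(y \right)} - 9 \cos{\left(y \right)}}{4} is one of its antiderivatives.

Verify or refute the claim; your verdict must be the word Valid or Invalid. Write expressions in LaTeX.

d/dy[G] = - \frac{y^{2} \sin{\left(y \right)}}{2} + 4 y \sin{\left(y \right)} + \frac{5 \sin{\left(y \right)}}{4} - 1
d/dy[G] - f(y) = -1 != 0.

Invalid: d/dy[G] - f = -1, which is not 0.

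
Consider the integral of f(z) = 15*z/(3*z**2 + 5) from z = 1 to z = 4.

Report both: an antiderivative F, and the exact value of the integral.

f matches the chain-rule pattern g'(h)*h' with inner function h(z) = 3*z**2 + 5; substituting u = h(z) collapses the integral.
F(z) = 5*log(3*z**2 + 5)/2 is an antiderivative of f.
Check: d/dz[5*log(3*z**2 + 5)/2] = 15*z/(3*z**2 + 5) = f(z).
F(4) = 5*log(53)/2; F(1) = 5*log(8)/2.
Integral = F(4) - F(1) = -5*log(8)/2 + 5*log(53)/2.

Antiderivative: F(z) = 5*log(3*z**2 + 5)/2; value = -5*log(8)/2 + 5*log(53)/2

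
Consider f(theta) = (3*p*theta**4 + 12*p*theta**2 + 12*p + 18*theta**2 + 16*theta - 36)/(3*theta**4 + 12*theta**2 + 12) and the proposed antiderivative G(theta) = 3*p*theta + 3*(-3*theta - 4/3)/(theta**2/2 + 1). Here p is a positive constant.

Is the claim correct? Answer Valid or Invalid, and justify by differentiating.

d/dtheta[G] = (3*p*theta**4 + 12*p*theta**2 + 12*p + 18*theta**2 + 16*theta - 36)/(theta**4 + 4*theta**2 + 4)
d/dtheta[G] - f(theta) = (6*p*theta**4 + 24*p*theta**2 + 24*p + 36*theta**2 + 32*theta - 72)/(3*theta**4 + 12*theta**2 + 12) != 0.

Invalid: d/dtheta[G] - f = (6*p*theta**4 + 24*p*theta**2 + 24*p + 36*theta**2 + 32*theta - 72)/(3*theta**4 + 12*theta**2 + 12), which is not 0.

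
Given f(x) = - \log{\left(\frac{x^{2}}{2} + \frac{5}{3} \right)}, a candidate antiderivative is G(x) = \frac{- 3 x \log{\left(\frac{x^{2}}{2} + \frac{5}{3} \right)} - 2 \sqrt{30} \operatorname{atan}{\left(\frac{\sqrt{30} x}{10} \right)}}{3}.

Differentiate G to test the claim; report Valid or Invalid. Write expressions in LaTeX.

d/dx[G] = - \log{\left(3 x^{2} + 10 \right)} - 2 + \log{\left(6 \right)}
d/dx[G] - f(x) = -2 != 0.

Invalid: d/dx[G] - f = -2, which is not 0.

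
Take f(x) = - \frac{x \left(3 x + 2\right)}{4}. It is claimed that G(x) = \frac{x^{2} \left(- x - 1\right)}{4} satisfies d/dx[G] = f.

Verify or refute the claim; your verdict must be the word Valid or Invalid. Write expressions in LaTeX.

d/dx[G] = - \frac{3 x^{2}}{4} - \frac{x}{2}
This equals f(x) exactly, so the claim holds.

Valid: G'(x) = f(x).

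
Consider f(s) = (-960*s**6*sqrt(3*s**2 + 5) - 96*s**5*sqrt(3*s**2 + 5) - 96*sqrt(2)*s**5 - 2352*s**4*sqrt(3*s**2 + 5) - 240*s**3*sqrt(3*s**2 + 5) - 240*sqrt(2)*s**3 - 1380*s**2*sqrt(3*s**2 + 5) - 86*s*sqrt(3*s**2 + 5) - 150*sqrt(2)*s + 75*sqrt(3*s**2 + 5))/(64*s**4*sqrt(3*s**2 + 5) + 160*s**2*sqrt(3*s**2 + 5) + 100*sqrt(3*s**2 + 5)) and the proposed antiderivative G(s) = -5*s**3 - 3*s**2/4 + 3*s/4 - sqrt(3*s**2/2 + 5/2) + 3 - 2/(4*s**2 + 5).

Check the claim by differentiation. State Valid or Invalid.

Valid - differentiating G returns exactly f.

d/ds[G] = (-960*s**6*sqrt(3*s**2 + 5) - 96*s**5*sqrt(3*s**2 + 5) - 96*sqrt(2)*s**5 - 2352*s**4*sqrt(3*s**2 + 5) - 240*s**3*sqrt(3*s**2 + 5) - 240*sqrt(2)*s**3 - 1380*s**2*sqrt(3*s**2 + 5) - 86*s*sqrt(3*s**2 + 5) - 150*sqrt(2)*s + 75*sqrt(3*s**2 + 5))/(64*s**4*sqrt(3*s**2 + 5) + 160*s**2*sqrt(3*s**2 + 5) + 100*sqrt(3*s**2 + 5))
This equals f(s) exactly, so the claim holds.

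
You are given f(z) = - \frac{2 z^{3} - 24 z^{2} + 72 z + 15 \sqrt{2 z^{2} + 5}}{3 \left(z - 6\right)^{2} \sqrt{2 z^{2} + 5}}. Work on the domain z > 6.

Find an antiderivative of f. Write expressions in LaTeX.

An antiderivative is F(z) = \frac{- \left(z - 6\right) \sqrt{2 z^{2} + 5} + 15}{3 \left(z - 6\right)}.

An antiderivative F(z) passes only if d/dz[F] lands on f(z) exactly.
Check: d/dz[\frac{- \left(z - 6\right) \sqrt{2 z^{2} + 5} + 15}{3 \left(z - 6\right)}] = \frac{- 2 z^{3} + 24 z^{2} - 72 z - 15 \sqrt{2 z^{2} + 5}}{3 z^{2} \sqrt{2 z^{2} + 5} - 36 z \sqrt{2 z^{2} + 5} + 108 \sqrt{2 z^{2} + 5}}, which equals f(z).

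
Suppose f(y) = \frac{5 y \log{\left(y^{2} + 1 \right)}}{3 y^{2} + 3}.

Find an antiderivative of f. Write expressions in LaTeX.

An antiderivative is F(y) = \frac{5 \log{\left(y^{2} + 1 \right)}^{2}}{12}.

The substitution u = \log{\left(y^{2} + 1 \right)} works: f is exactly (dF/du)*(du/dy) for that inner function.
Check: d/dy[\frac{5 \log{\left(y^{2} + 1 \right)}^{2}}{12}] = \frac{5 y \log{\left(y^{2} + 1 \right)}}{3 y^{2} + 3} = f(y).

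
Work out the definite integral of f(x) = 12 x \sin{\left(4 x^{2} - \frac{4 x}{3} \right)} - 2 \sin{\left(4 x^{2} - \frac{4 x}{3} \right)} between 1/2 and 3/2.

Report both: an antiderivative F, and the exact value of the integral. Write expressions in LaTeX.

Antiderivative: F(x) = - \frac{3 \cos{\left(4 x^{2} - \frac{4 x}{3} \right)}}{2}; value = - \frac{3 \cos{\left(7 \right)}}{2} + \frac{3 \cos{\left(\frac{1}{3} \right)}}{2}

The substitution u = 4 x^{2} - \frac{4 x}{3} works: f is exactly (dF/du)*(du/dx) for that inner function.
F(x) = - \frac{3 \cos{\left(4 x^{2} - \frac{4 x}{3} \right)}}{2} is an antiderivative of f.
Check: d/dx[- \frac{3 \cos{\left(4 x^{2} - \frac{4 x}{3} \right)}}{2}] = 12 x \sin{\left(4 x^{2} - \frac{4 x}{3} \right)} - 2 \sin{\left(4 x^{2} - \frac{4 x}{3} \right)} = f(x).
F(3/2) = - \frac{3 \cos{\left(7 \right)}}{2}; F(1/2) = - \frac{3 \cos{\left(\frac{1}{3} \right)}}{2}.
Integral = F(3/2) - F(1/2) = - \frac{3 \cos{\left(7 \right)}}{2} + \frac{3 \cos{\left(\frac{1}{3} \right)}}{2}.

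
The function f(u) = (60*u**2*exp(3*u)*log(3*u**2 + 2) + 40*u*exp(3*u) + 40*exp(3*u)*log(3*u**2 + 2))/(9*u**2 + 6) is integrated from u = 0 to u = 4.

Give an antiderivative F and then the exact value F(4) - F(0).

f has the shape v'r + vr' for v = 20*exp(3*u)/9 and r = log(3*u**2 + 2) — it is the derivative of the product v*r.
F(u) = 20*exp(3*u)*log(3*u**2 + 2)/9 is an antiderivative of f.
Check: d/du[20*exp(3*u)*log(3*u**2 + 2)/9] = (60*u**2*exp(3*u)*log(3*u**2 + 2) + 40*u*exp(3*u) + 40*exp(3*u)*log(3*u**2 + 2))/(9*u**2 + 6) = f(u).
F(4) = 20*exp(12)*log(50)/9; F(0) = 20*log(2)/9.
Integral = F(4) - F(0) = -20*log(2)/9 + 20*exp(12)*log(50)/9.

Antiderivative: F(u) = 20*exp(3*u)*log(3*u**2 + 2)/9; value = -20*log(2)/9 + 20*exp(12)*log(50)/9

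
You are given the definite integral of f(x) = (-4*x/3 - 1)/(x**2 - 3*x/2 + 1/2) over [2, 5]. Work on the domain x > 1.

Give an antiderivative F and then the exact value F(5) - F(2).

The denominator factors as 3*(x - 1)*(2*x - 1); partial fractions split f into directly integrable pieces: 20/(3*(2*x - 1)) - 14/(3*(x - 1)).
F(x) = -14*log(x - 1)/3 + 10*log(x - 1/2)/3 is an antiderivative of f.
Check: d/dx[-14*log(x - 1)/3 + 10*log(x - 1/2)/3] = (-8*x - 6)/(6*x**2 - 9*x + 3), which equals f(x).
F(5) = -14*log(4)/3 + 10*log(9/2)/3; F(2) = 10*log(3/2)/3.
Integral = F(5) - F(2) = -14*log(4)/3 - 10*log(3/2)/3 + 10*log(9/2)/3.

Antiderivative: F(x) = -14*log(x - 1)/3 + 10*log(x - 1/2)/3; value = -14*log(4)/3 - 10*log(3/2)/3 + 10*log(9/2)/3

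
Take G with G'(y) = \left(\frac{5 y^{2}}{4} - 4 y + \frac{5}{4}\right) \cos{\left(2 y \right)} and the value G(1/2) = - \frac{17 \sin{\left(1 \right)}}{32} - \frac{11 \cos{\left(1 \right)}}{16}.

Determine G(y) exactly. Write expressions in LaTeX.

G(y) = \frac{5 y^{2} \sin{\left(2 y \right)}}{8} - 2 y \sin{\left(2 y \right)} + \frac{5 y \cos{\left(2 y \right)}}{8} + \frac{5 \sin{\left(2 y \right)}}{16} - \cos{\left(2 y \right)}

A first test for any G(y): its y-derivative must equal the given G'(y).
A general antiderivative is \frac{5 y^{2} \sin{\left(2 y \right)}}{8} - 2 y \sin{\left(2 y \right)} + \frac{5 y \cos{\left(2 y \right)}}{8} + \frac{5 \sin{\left(2 y \right)}}{16} - \cos{\left(2 y \right)} + C.
The condition gives C = - \frac{17 \sin{\left(1 \right)}}{32} - \frac{11 \cos{\left(1 \right)}}{16} - (- \frac{17 \sin{\left(1 \right)}}{32} - \frac{11 \cos{\left(1 \right)}}{16}) = 0.
So G(y) = \frac{5 y^{2} \sin{\left(2 y \right)}}{8} - 2 y \sin{\left(2 y \right)} + \frac{5 y \cos{\left(2 y \right)}}{8} + \frac{5 \sin{\left(2 y \right)}}{16} - \cos{\left(2 y \right)}.
Check: d/dy[\frac{5 y^{2} \sin{\left(2 y \right)}}{8} - 2 y \sin{\left(2 y \right)} + \frac{5 y \cos{\left(2 y \right)}}{8} + \frac{5 \sin{\left(2 y \right)}}{16} - \cos{\left(2 y \right)}] = \frac{5 y^{2} \cos{\left(2 y \right)}}{4} - 4 y \cos{\left(2 y \right)} + \frac{5 \cos{\left(2 y \right)}}{4}, which equals G'(y).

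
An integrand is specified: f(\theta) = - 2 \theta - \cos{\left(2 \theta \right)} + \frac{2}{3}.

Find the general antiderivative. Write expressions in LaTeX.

Integrate term by term and add the pieces.
Check: d/d\theta[- \theta^{2} + \frac{2 \theta}{3} - \frac{\sin{\left(2 \theta \right)}}{2}] = - 2 \theta - \cos{\left(2 \theta \right)} + \frac{2}{3} = f(\theta).

F(\theta) = - \theta^{2} + \frac{2 \theta}{3} - \frac{\sin{\left(2 \theta \right)}}{2} + C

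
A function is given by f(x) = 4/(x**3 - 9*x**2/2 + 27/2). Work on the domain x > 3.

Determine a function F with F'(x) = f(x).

The denominator factors as (x - 3)**2*(2*x + 3); partial fractions split f into directly integrable pieces: 32/(81*(2*x + 3)) - 16/(81*(x - 3)) + 8/(9*(x - 3)**2).
Check: d/dx[8*(-2*(x - 3)*log(x - 3) + 2*(x - 3)*log(x + 3/2) - 9)/(81*(x - 3))] = 8/(2*x**3 - 9*x**2 + 27), which equals f(x).

An antiderivative is F(x) = 8*(-2*(x - 3)*log(x - 3) + 2*(x - 3)*log(x + 3/2) - 9)/(81*(x - 3)).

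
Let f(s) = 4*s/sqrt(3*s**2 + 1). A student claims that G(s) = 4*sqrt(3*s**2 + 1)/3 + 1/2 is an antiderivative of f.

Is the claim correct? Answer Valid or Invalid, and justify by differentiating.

d/ds[G] = 4*s/sqrt(3*s**2 + 1)
This equals f(s) exactly, so the claim holds.

Valid - the claim checks out under differentiation.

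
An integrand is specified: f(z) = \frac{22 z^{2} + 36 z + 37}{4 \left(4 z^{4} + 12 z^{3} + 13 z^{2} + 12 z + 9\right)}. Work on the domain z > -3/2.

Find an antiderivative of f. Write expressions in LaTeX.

An antiderivative is F(z) = \frac{3 \operatorname{atan}{\left(z \right)}}{4} - \frac{5}{4 \left(2 z + 3\right)}.

Recover f(z) by differentiating a candidate F(z); any mismatch rules it out.
Check: d/dz[\frac{3 \operatorname{atan}{\left(z \right)}}{4} - \frac{5}{4 \left(2 z + 3\right)}] = \frac{22 z^{2} + 36 z + 37}{16 z^{4} + 48 z^{3} + 52 z^{2} + 48 z + 36}, which equals f(z).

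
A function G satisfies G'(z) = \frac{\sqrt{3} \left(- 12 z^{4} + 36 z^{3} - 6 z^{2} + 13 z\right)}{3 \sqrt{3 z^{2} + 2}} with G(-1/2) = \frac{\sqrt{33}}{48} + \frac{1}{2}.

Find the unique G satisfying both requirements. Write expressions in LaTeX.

G(z) = - z^{3} \sqrt{z^{2} + \frac{2}{3}} + 4 z^{2} \sqrt{z^{2} + \frac{2}{3}} - \sqrt{z^{2} + \frac{2}{3}} + \frac{1}{2}

G'(z) has the shape u'v + uv' for u = 2 \sqrt{z^{2} + \frac{2}{3}} and v = - \frac{z^{3}}{2} + 2 z^{2} - \frac{1}{2} — it is the derivative of the product u*v.
A general antiderivative is 2 \sqrt{z^{2} + \frac{2}{3}} \left(- \frac{z^{3}}{2} + 2 z^{2} - \frac{1}{2}\right) + C.
The condition gives C = \frac{\sqrt{33}}{48} + \frac{1}{2} - (\frac{\sqrt{33}}{48}) = \frac{1}{2}.
So G(z) = - z^{3} \sqrt{z^{2} + \frac{2}{3}} + 4 z^{2} \sqrt{z^{2} + \frac{2}{3}} - \sqrt{z^{2} + \frac{2}{3}} + \frac{1}{2}.
Check: d/dz[- z^{3} \sqrt{z^{2} + \frac{2}{3}} + 4 z^{2} \sqrt{z^{2} + \frac{2}{3}} - \sqrt{z^{2} + \frac{2}{3}} + \frac{1}{2}] = \frac{\sqrt{3} \left(- 12 z^{4} + 36 z^{3} - 6 z^{2} + 13 z\right)}{3 \sqrt{3 z^{2} + 2}} = G'(z).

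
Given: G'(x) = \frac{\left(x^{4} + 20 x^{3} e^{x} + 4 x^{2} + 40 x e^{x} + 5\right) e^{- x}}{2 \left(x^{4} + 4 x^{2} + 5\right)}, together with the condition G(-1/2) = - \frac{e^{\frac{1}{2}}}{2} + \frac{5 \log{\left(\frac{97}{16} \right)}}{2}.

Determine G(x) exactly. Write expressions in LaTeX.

G(x) = \frac{\left(5 e^{x} \log{\left(x^{4} + 4 x^{2} + 5 \right)} - 1\right) e^{- x}}{2}

Any candidate G(x) must reproduce the stated G'(x) exactly.
A general antiderivative is \frac{5 \log{\left(x^{4} + 4 x^{2} + 5 \right)}}{2} - \frac{e^{- x}}{2} + C.
The condition gives C = - \frac{e^{\frac{1}{2}}}{2} + \frac{5 \log{\left(\frac{97}{16} \right)}}{2} - (- \frac{e^{\frac{1}{2}}}{2} + \frac{5 \log{\left(\frac{97}{16} \right)}}{2}) = 0.
So G(x) = \frac{\left(5 e^{x} \log{\left(x^{4} + 4 x^{2} + 5 \right)} - 1\right) e^{- x}}{2}.
Check: d/dx[\frac{\left(5 e^{x} \log{\left(x^{4} + 4 x^{2} + 5 \right)} - 1\right) e^{- x}}{2}] = \frac{x^{4} + 20 x^{3} e^{x} + 4 x^{2} + 40 x e^{x} + 5}{2 x^{4} e^{x} + 8 x^{2} e^{x} + 10 e^{x}}, which equals G'(x).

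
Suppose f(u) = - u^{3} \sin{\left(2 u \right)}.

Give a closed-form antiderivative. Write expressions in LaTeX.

Any candidate F(u) must reproduce f(u) exactly when differentiated.
Check: d/du[\frac{u^{3} \cos{\left(2 u \right)}}{2} - \frac{3 u^{2} \sin{\left(2 u \right)}}{4} - \frac{3 u \cos{\left(2 u \right)}}{4} + \frac{3 \sin{\left(2 u \right)}}{8}] = - u^{3} \sin{\left(2 u \right)} = f(u).

An antiderivative is F(u) = \frac{u^{3} \cos{\left(2 u \right)}}{2} - \frac{3 u^{2} \sin{\left(2 u \right)}}{4} - \frac{3 u \cos{\left(2 u \right)}}{4} + \frac{3 \sin{\left(2 u \right)}}{8}.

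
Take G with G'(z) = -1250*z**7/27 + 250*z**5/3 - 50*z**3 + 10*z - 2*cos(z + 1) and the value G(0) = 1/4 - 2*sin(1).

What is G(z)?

Integrate term by term and add the pieces.
A general antiderivative is -3*(5*z**2/3 - 1)**4/4 - 2*sin(z + 1) + C.
The condition gives C = 1/4 - 2*sin(1) - (-2*sin(1) - 3/4) = 1.
So G(z) = -3*(5*z**2/3 - 1)**4/4 - 2*sin(z + 1) + 1.
Check: d/dz[-3*(5*z**2/3 - 1)**4/4 - 2*sin(z + 1) + 1] = -1250*z**7/27 + 250*z**5/3 - 50*z**3 + 10*z - 2*cos(z + 1) = G'(z).

G(z) = -3*(5*z**2/3 - 1)**4/4 - 2*sin(z + 1) + 1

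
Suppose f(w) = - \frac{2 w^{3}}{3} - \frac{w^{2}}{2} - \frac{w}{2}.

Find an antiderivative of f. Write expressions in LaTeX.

Integrate term by term and add the pieces.
Check: d/dw[- \frac{w^{4}}{6} - \frac{w^{3}}{6} - \frac{w^{2}}{4}] = - \frac{2 w^{3}}{3} - \frac{w^{2}}{2} - \frac{w}{2} = f(w).

An antiderivative is F(w) = - \frac{w^{4}}{6} - \frac{w^{3}}{6} - \frac{w^{2}}{4}.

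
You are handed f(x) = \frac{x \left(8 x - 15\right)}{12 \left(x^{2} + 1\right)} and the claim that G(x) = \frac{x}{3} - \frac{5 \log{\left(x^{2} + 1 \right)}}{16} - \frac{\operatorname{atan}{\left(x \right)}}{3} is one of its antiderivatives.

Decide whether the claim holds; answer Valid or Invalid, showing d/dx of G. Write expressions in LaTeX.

d/dx[G] = \frac{8 x^{2} - 15 x}{24 x^{2} + 24}
d/dx[G] - f(x) = \frac{- 8 x^{2} + 15 x}{24 x^{2} + 24} != 0.

Invalid: d/dx[G] - f = \frac{- 8 x^{2} + 15 x}{24 x^{2} + 24}, which is not 0.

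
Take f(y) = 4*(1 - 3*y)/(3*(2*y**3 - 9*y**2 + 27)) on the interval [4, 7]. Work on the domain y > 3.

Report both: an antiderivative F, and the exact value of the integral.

Factor the denominator (3*(y - 3)**2*(2*y + 3)) and decompose: f = 88/(243*(2*y + 3)) - 44/(243*(y - 3)) - 32/(27*(y - 3)**2); each piece integrates to a log, atan, or power term.
F(y) = 4*(-11*y*log(y - 3) + 11*y*log(y + 3/2) + 33*log(y - 3) - 33*log(y + 3/2) + 72)/(243*(y - 3)) is an antiderivative of f.
Check: d/dy[4*(-11*y*log(y - 3) + 11*y*log(y + 3/2) + 33*log(y - 3) - 33*log(y + 3/2) + 72)/(243*(y - 3))] = (4 - 12*y)/(6*y**3 - 27*y**2 + 81), which equals f(y).
F(7) = -44*log(4)/243 + 8/27 + 44*log(17/2)/243; F(4) = 44*log(11/2)/243 + 32/27.
Integral = F(7) - F(4) = -8/9 - 44*log(11/2)/243 - 44*log(4)/243 + 44*log(17/2)/243.

Antiderivative: F(y) = 4*(-11*y*log(y - 3) + 11*y*log(y + 3/2) + 33*log(y - 3) - 33*log(y + 3/2) + 72)/(243*(y - 3)); value = -8/9 - 44*log(11/2)/243 - 44*log(4)/243 + 44*log(17/2)/243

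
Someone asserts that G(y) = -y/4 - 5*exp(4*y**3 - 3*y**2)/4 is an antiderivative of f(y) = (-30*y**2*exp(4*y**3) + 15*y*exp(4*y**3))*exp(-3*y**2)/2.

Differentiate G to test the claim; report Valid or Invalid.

d/dy[G] = -15*y**2*exp(-3*y**2)*exp(4*y**3) + 15*y*exp(-3*y**2)*exp(4*y**3)/2 - 1/4
d/dy[G] - f(y) = -1/4 != 0.

Invalid: d/dy[G] - f = -1/4, which is not 0.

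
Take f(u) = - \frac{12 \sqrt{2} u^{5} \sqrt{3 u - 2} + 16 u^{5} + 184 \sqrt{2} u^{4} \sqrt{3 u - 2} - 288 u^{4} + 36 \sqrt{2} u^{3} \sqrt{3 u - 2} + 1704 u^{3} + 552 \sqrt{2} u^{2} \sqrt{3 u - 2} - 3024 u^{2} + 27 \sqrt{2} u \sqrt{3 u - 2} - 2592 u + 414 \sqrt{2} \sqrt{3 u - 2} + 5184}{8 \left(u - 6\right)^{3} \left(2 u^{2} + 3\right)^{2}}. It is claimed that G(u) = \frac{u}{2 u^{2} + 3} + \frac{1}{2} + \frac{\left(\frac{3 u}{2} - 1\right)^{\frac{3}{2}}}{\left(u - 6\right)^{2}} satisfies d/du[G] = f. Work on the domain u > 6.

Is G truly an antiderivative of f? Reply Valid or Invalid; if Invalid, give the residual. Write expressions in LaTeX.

d/du[G] = \frac{- 12 \sqrt{2} u^{5} \sqrt{3 u - 2} - 16 u^{5} - 184 \sqrt{2} u^{4} \sqrt{3 u - 2} + 288 u^{4} - 36 \sqrt{2} u^{3} \sqrt{3 u - 2} - 1704 u^{3} - 552 \sqrt{2} u^{2} \sqrt{3 u - 2} + 3024 u^{2} - 27 \sqrt{2} u \sqrt{3 u - 2} + 2592 u - 414 \sqrt{2} \sqrt{3 u - 2} - 5184}{32 u^{7} - 576 u^{6} + 3552 u^{5} - 8640 u^{4} + 10440 u^{3} - 22032 u^{2} + 7776 u - 15552}
This equals f(u) exactly, so the claim holds.

Valid: G'(u) = f(u).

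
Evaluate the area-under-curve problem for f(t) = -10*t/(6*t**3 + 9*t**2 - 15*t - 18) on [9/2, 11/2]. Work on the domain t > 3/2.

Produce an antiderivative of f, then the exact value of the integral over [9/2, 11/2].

Antiderivative: F(t) = -2*log(t - 3/2)/7 - 2*log(t + 1)/3 + 20*log(t + 2)/21; value = -34*log(13/2)/21 - 2*log(4)/7 + 2*log(3)/7 + 2*log(11/2)/3 + 20*log(15/2)/21

Factor the denominator (3*(t + 1)*(t + 2)*(2*t - 3)) and decompose: f = -4/(7*(2*t - 3)) + 20/(21*(t + 2)) - 2/(3*(t + 1)); each piece integrates to a log, atan, or power term.
F(t) = -2*log(t - 3/2)/7 - 2*log(t + 1)/3 + 20*log(t + 2)/21 is an antiderivative of f.
Check: d/dt[-2*log(t - 3/2)/7 - 2*log(t + 1)/3 + 20*log(t + 2)/21] = -10*t/(6*t**3 + 9*t**2 - 15*t - 18) = f(t).
F(11/2) = -2*log(13/2)/3 - 2*log(4)/7 + 20*log(15/2)/21; F(9/2) = -2*log(11/2)/3 - 2*log(3)/7 + 20*log(13/2)/21.
Integral = F(11/2) - F(9/2) = -34*log(13/2)/21 - 2*log(4)/7 + 2*log(3)/7 + 2*log(11/2)/3 + 20*log(15/2)/21.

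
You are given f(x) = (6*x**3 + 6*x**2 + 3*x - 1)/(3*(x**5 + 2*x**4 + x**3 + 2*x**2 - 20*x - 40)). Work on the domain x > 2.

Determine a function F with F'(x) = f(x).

An antiderivative is F(x) = (3465*x*log(x - 2) - 5305*x*log(x + 2) + 920*x*log(x**2 + 5) + 3152*sqrt(5)*x*atan(sqrt(5)*x/5) + 6930*log(x - 2) - 10610*log(x + 2) + 1840*log(x**2 + 5) + 6304*sqrt(5)*atan(sqrt(5)*x/5) - 5580)/(19440*x + 38880).

The denominator factors as 3*(x - 2)*(x + 2)**2*(x**2 + 5); partial fractions split f into directly integrable pieces: (23*x + 197)/(243*(x**2 + 5)) - 1061/(3888*(x + 2)) + 31/(108*(x + 2)**2) + 77/(432*(x - 2)).
Check: d/dx[(3465*x*log(x - 2) - 5305*x*log(x + 2) + 920*x*log(x**2 + 5) + 3152*sqrt(5)*x*atan(sqrt(5)*x/5) + 6930*log(x - 2) - 10610*log(x + 2) + 1840*log(x**2 + 5) + 6304*sqrt(5)*atan(sqrt(5)*x/5) - 5580)/(19440*x + 38880)] = (6*x**3 + 6*x**2 + 3*x - 1)/(3*x**5 + 6*x**4 + 3*x**3 + 6*x**2 - 60*x - 120), which equals f(x).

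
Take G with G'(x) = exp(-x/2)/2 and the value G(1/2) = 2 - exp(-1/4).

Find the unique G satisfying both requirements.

G(x) = (2*exp(x/2) - 1)*exp(-x/2)

Differentiate the proposed G(x) back; it has to land on the given G'(x).
A general antiderivative is -exp(-x/2) + C.
The condition gives C = 2 - exp(-1/4) - (-exp(-1/4)) = 2.
So G(x) = (2*exp(x/2) - 1)*exp(-x/2).
Check: d/dx[(2*exp(x/2) - 1)*exp(-x/2)] = exp(-x/2)/2 = G'(x).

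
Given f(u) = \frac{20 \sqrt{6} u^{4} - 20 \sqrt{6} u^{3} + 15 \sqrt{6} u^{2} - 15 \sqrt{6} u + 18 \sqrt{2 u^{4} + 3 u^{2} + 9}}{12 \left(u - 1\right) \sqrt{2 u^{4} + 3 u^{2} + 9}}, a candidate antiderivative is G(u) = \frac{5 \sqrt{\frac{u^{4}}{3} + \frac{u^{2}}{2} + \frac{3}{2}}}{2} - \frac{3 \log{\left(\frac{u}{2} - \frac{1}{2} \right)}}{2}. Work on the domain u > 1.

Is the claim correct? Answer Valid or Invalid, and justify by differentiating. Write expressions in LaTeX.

Invalid: d/du[G] - f = - \frac{3}{u - 1}, which is not 0.

d/du[G] = \frac{20 \sqrt{6} u^{4} - 20 \sqrt{6} u^{3} + 15 \sqrt{6} u^{2} - 15 \sqrt{6} u - 18 \sqrt{2 u^{4} + 3 u^{2} + 9}}{12 u \sqrt{2 u^{4} + 3 u^{2} + 9} - 12 \sqrt{2 u^{4} + 3 u^{2} + 9}}
d/du[G] - f(u) = - \frac{3}{u - 1} != 0.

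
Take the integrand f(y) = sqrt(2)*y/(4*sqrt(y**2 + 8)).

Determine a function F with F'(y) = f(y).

f matches the chain-rule pattern g'(h)*h' with inner function h(y) = y**2/2 + 4; substituting u = h(y) collapses the integral.
Check: d/dy[sqrt(2)*sqrt(y**2 + 8)/4] = sqrt(2)*y/(4*sqrt(y**2 + 8)) = f(y).

An antiderivative is F(y) = sqrt(2)*sqrt(y**2 + 8)/4.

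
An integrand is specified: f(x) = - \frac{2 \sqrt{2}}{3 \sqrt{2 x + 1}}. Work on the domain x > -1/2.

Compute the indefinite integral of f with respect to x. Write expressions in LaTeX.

An antiderivative F(x) passes only if d/dx[F] lands on f(x) exactly.
Check: d/dx[- \frac{2 \sqrt{2} \sqrt{2 x + 1}}{3}] = - \frac{2 \sqrt{2}}{3 \sqrt{2 x + 1}} = f(x).

F(x) = - \frac{2 \sqrt{2} \sqrt{2 x + 1}}{3} + C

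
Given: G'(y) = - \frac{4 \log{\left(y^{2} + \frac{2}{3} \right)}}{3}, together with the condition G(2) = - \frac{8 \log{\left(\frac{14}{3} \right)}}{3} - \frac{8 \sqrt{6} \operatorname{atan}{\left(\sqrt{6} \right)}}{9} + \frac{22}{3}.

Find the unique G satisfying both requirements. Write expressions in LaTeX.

G(y) = - \frac{4 y \log{\left(y^{2} + \frac{2}{3} \right)}}{3} + \frac{8 y}{3} - \frac{8 \sqrt{6} \operatorname{atan}{\left(\frac{\sqrt{6} y}{2} \right)}}{9} + 2

Recover the given G'(y) by differentiating a candidate G(y); any mismatch rules it out.
A general antiderivative is - \frac{4 y \log{\left(y^{2} + \frac{2}{3} \right)}}{3} + \frac{8 y}{3} - \frac{8 \sqrt{6} \operatorname{atan}{\left(\frac{\sqrt{6} y}{2} \right)}}{9} + C.
The condition gives C = - \frac{8 \log{\left(\frac{14}{3} \right)}}{3} - \frac{8 \sqrt{6} \operatorname{atan}{\left(\sqrt{6} \right)}}{9} + \frac{22}{3} - (- \frac{8 \log{\left(\frac{14}{3} \right)}}{3} - \frac{8 \sqrt{6} \operatorname{atan}{\left(\sqrt{6} \right)}}{9} + \frac{16}{3}) = 2.
So G(y) = - \frac{4 y \log{\left(y^{2} + \frac{2}{3} \right)}}{3} + \frac{8 y}{3} - \frac{8 \sqrt{6} \operatorname{atan}{\left(\frac{\sqrt{6} y}{2} \right)}}{9} + 2.
Check: d/dy[- \frac{4 y \log{\left(y^{2} + \frac{2}{3} \right)}}{3} + \frac{8 y}{3} - \frac{8 \sqrt{6} \operatorname{atan}{\left(\frac{\sqrt{6} y}{2} \right)}}{9} + 2] = - \frac{4 \log{\left(y^{2} + \frac{2}{3} \right)}}{3} = G'(y).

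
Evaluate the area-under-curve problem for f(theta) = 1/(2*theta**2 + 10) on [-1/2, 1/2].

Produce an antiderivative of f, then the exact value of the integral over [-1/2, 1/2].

A candidate is checked by its d/dtheta: the result must match f(theta).
F(theta) = sqrt(5)*atan(sqrt(5)*theta/5)/10 is an antiderivative of f.
Check: d/dtheta[sqrt(5)*atan(sqrt(5)*theta/5)/10] = 1/(2*theta**2 + 10) = f(theta).
F(1/2) = sqrt(5)*atan(sqrt(5)/10)/10; F(-1/2) = -sqrt(5)*atan(sqrt(5)/10)/10.
Integral = F(1/2) - F(-1/2) = sqrt(5)*atan(sqrt(5)/10)/5.

Antiderivative: F(theta) = sqrt(5)*atan(sqrt(5)*theta/5)/10; value = sqrt(5)*atan(sqrt(5)/10)/5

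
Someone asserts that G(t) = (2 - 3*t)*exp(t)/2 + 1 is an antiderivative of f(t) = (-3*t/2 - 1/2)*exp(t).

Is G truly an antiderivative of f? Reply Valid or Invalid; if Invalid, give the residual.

d/dt[G] = -3*t*exp(t)/2 - exp(t)/2
This equals f(t) exactly, so the claim holds.

Valid - the claim checks out under differentiation.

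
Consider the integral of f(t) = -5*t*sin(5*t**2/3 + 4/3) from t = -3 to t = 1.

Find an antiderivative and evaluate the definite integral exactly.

Antiderivative: F(t) = 3*cos(5*t**2/3 + 4/3)/2; value = 3*cos(3)/2 - 3*cos(49/3)/2

f matches the chain-rule pattern g'(h)*h' with inner function h(t) = 5*t**2/3 + 4/3; substituting u = h(t) collapses the integral.
F(t) = 3*cos(5*t**2/3 + 4/3)/2 is an antiderivative of f.
Check: d/dt[3*cos(5*t**2/3 + 4/3)/2] = -5*t*sin(5*t**2/3 + 4/3) = f(t).
F(1) = 3*cos(3)/2; F(-3) = 3*cos(49/3)/2.
Integral = F(1) - F(-3) = 3*cos(3)/2 - 3*cos(49/3)/2.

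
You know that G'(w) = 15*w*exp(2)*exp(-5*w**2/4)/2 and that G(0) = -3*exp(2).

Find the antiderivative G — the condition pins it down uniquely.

G'(w) matches the chain-rule pattern g'(h)*h' with inner function h(w) = 2 - 5*w**2/4; substituting u = h(w) collapses the integral.
A general antiderivative is -3*exp(2 - 5*w**2/4) + C.
The condition gives C = -3*exp(2) - (-3*exp(2)) = 0.
So G(w) = -3*exp(2)*exp(-5*w**2/4).
Check: d/dw[-3*exp(2)*exp(-5*w**2/4)] = 15*w*exp(2)*exp(-5*w**2/4)/2 = G'(w).

G(w) = -3*exp(2)*exp(-5*w**2/4)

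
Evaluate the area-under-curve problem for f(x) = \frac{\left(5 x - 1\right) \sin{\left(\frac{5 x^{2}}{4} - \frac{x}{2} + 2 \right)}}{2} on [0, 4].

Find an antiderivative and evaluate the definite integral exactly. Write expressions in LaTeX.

Antiderivative: F(x) = - \cos{\left(\frac{5 x^{2}}{4} - \frac{x}{2} + 2 \right)}; value = \cos{\left(2 \right)} - \cos{\left(20 \right)}

f matches the chain-rule pattern g'(h)*h' with inner function h(x) = \frac{5 x^{2}}{4} - \frac{x}{2} + 2; substituting u = h(x) collapses the integral.
F(x) = - \cos{\left(\frac{5 x^{2}}{4} - \frac{x}{2} + 2 \right)} is an antiderivative of f.
Check: d/dx[- \cos{\left(\frac{5 x^{2}}{4} - \frac{x}{2} + 2 \right)}] = \frac{5 x \sin{\left(\frac{5 x^{2}}{4} - \frac{x}{2} + 2 \right)}}{2} - \frac{\sin{\left(\frac{5 x^{2}}{4} - \frac{x}{2} + 2 \right)}}{2}, which equals f(x).
F(4) = - \cos{\left(20 \right)}; F(0) = - \cos{\left(2 \right)}.
Integral = F(4) - F(0) = \cos{\left(2 \right)} - \cos{\left(20 \right)}.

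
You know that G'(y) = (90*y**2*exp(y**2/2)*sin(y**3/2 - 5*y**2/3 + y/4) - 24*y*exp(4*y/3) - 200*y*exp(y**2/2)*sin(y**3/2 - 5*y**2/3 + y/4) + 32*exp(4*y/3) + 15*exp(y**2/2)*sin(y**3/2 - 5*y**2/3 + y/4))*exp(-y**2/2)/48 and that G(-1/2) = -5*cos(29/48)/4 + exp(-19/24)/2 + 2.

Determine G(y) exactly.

G(y) = exp(4*y/3)*exp(-y**2/2)/2 - 5*cos(y**3/2 - 5*y**2/3 + y/4)/4 + 2

A candidate passes only if d/dy[G] lands on the given G'(y) exactly.
A general antiderivative is exp(-y**2/2 + 4*y/3)/2 - 5*cos(y**3/2 - 5*y**2/3 + y/4)/4 + C.
The condition gives C = -5*cos(29/48)/4 + exp(-19/24)/2 + 2 - (-5*cos(29/48)/4 + exp(-19/24)/2) = 2.
So G(y) = exp(4*y/3)*exp(-y**2/2)/2 - 5*cos(y**3/2 - 5*y**2/3 + y/4)/4 + 2.
Check: d/dy[exp(4*y/3)*exp(-y**2/2)/2 - 5*cos(y**3/2 - 5*y**2/3 + y/4)/4 + 2] = (90*y**2*exp(y**2/2)*sin(y**3/2 - 5*y**2/3 + y/4) - 24*y*exp(4*y/3) - 200*y*exp(y**2/2)*sin(y**3/2 - 5*y**2/3 + y/4) + 32*exp(4*y/3) + 15*exp(y**2/2)*sin(y**3/2 - 5*y**2/3 + y/4))*exp(-y**2/2)/48 = G'(y).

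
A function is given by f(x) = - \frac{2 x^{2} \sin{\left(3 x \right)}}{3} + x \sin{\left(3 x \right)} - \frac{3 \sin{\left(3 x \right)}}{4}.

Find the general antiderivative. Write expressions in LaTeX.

Integrate term by term and add the pieces.
Check: d/dx[\frac{2 x^{2} \cos{\left(3 x \right)}}{9} - \frac{4 x \sin{\left(3 x \right)}}{27} - \frac{x \cos{\left(3 x \right)}}{3} + \frac{\sin{\left(3 x \right)}}{9} + \frac{65 \cos{\left(3 x \right)}}{324}] = - \frac{2 x^{2} \sin{\left(3 x \right)}}{3} + x \sin{\left(3 x \right)} - \frac{3 \sin{\left(3 x \right)}}{4} = f(x).

F(x) = \frac{2 x^{2} \cos{\left(3 x \right)}}{9} - \frac{4 x \sin{\left(3 x \right)}}{27} - \frac{x \cos{\left(3 x \right)}}{3} + \frac{\sin{\left(3 x \right)}}{9} + \frac{65 \cos{\left(3 x \right)}}{324} + C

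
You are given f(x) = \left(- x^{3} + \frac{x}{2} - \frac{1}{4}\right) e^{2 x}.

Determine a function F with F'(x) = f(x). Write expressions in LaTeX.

An antiderivative is F(x) = \frac{\left(- 4 x^{3} + 6 x^{2} - 4 x + 1\right) e^{2 x}}{8}.

Recognize the product-rule pattern: f = u'v + uv' with u = - \frac{x^{3}}{2} + \frac{3 x^{2}}{4} - \frac{x}{2} + \frac{1}{8}, v = e^{2 x}, so integration by parts undoes it.
Check: d/dx[\frac{\left(- 4 x^{3} + 6 x^{2} - 4 x + 1\right) e^{2 x}}{8}] = - x^{3} e^{2 x} + \frac{x e^{2 x}}{2} - \frac{e^{2 x}}{4}, which equals f(x).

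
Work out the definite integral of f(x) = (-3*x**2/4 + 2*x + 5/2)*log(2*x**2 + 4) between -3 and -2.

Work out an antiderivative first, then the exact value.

Antiderivative: F(x) = -x**3*log(2*x**2 + 4)/4 + x**3/6 + x**2*log(2*x**2 + 4) - x**2 + 5*x*log(2*x**2 + 4)/2 - 6*x + 2*log(x**2 + 2) + 6*sqrt(2)*atan(sqrt(2)*x/2); value = -33*log(22)/4 - 6*sqrt(2)*atan(sqrt(2)) - 2*log(11) + 13/6 + log(12) + 2*log(6) + 6*sqrt(2)*atan(3*sqrt(2)/2)

Check any antiderivative F(x) by computing F'(x) and comparing it with f(x).
F(x) = -x**3*log(2*x**2 + 4)/4 + x**3/6 + x**2*log(2*x**2 + 4) - x**2 + 5*x*log(2*x**2 + 4)/2 - 6*x + 2*log(x**2 + 2) + 6*sqrt(2)*atan(sqrt(2)*x/2) is an antiderivative of f.
Check: d/dx[-x**3*log(2*x**2 + 4)/4 + x**3/6 + x**2*log(2*x**2 + 4) - x**2 + 5*x*log(2*x**2 + 4)/2 - 6*x + 2*log(x**2 + 2) + 6*sqrt(2)*atan(sqrt(2)*x/2)] = -3*x**2*log(x**2 + 2)/4 - 3*x**2*log(2)/4 + 2*x*log(x**2 + 2) + 2*x*log(2) + 5*log(x**2 + 2)/2 + 5*log(2)/2, which equals f(x).
F(-2) = -6*sqrt(2)*atan(sqrt(2)) + log(12) + 2*log(6) + 20/3; F(-3) = -6*sqrt(2)*atan(3*sqrt(2)/2) + 9/2 + 2*log(11) + 33*log(22)/4.
Integral = F(-2) - F(-3) = -33*log(22)/4 - 6*sqrt(2)*atan(sqrt(2)) - 2*log(11) + 13/6 + log(12) + 2*log(6) + 6*sqrt(2)*atan(3*sqrt(2)/2).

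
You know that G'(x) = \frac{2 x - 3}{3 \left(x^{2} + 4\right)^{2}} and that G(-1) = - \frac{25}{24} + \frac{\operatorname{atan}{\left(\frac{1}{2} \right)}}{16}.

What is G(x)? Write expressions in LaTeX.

Differentiate the proposed G(x) back; it has to land on the given G'(x).
A general antiderivative is \frac{- 3 x - 8}{24 x^{2} + 96} - \frac{\operatorname{atan}{\left(\frac{x}{2} \right)}}{16} + C.
The condition gives C = - \frac{25}{24} + \frac{\operatorname{atan}{\left(\frac{1}{2} \right)}}{16} - (- \frac{1}{24} + \frac{\operatorname{atan}{\left(\frac{1}{2} \right)}}{16}) = -1.
So G(x) = - \frac{3 x}{24 x^{2} + 96} - \frac{\operatorname{atan}{\left(\frac{x}{2} \right)}}{16} - 1 - \frac{8}{24 x^{2} + 96}.
Check: d/dx[- \frac{3 x}{24 x^{2} + 96} - \frac{\operatorname{atan}{\left(\frac{x}{2} \right)}}{16} - 1 - \frac{8}{24 x^{2} + 96}] = \frac{2 x - 3}{3 x^{4} + 24 x^{2} + 48}, which equals G'(x).

G(x) = - \frac{3 x}{24 x^{2} + 96} - \frac{\operatorname{atan}{\left(\frac{x}{2} \right)}}{16} - 1 - \frac{8}{24 x^{2} + 96}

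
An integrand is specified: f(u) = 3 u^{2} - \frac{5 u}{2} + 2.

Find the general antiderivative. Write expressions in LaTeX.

The integrand splits into summands that can be handled one at a time.
Check: d/du[u^{3} - \frac{5 u^{2}}{4} + 2 u] = 3 u^{2} - \frac{5 u}{2} + 2 = f(u).

F(u) = u^{3} - \frac{5 u^{2}}{4} + 2 u + C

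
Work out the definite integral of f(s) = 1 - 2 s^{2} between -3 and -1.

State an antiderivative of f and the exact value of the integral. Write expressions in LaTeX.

A candidate is checked by its d/ds: the result must match f(s).
F(s) = \frac{s \left(3 - 2 s^{2}\right)}{3} is an antiderivative of f.
Check: d/ds[\frac{s \left(3 - 2 s^{2}\right)}{3}] = 1 - 2 s^{2} = f(s).
F(-1) = - \frac{1}{3}; F(-3) = 15.
Integral = F(-1) - F(-3) = - \frac{46}{3}.

Antiderivative: F(s) = \frac{s \left(3 - 2 s^{2}\right)}{3}; value = - \frac{46}{3}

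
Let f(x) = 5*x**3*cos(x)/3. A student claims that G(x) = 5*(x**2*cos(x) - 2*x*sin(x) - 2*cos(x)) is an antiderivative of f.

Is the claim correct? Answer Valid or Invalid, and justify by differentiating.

d/dx[G] = -5*x**2*sin(x)
d/dx[G] - f(x) = -5*x**3*cos(x)/3 - 5*x**2*sin(x) != 0.

Invalid: d/dx[G] - f = -5*x**3*cos(x)/3 - 5*x**2*sin(x), which is not 0.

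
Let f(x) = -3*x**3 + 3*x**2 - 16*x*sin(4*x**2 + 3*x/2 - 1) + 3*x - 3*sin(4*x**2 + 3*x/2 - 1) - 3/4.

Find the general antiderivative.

The integrand splits into summands that can be handled one at a time.
Check: d/dx[-(3*x**4 - 4*x**3 - 6*x**2 + 3*x - 8*cos(4*x**2 + 3*x/2 - 1) - 20)/4] = -3*x**3 + 3*x**2 - 16*x*sin(4*x**2 + 3*x/2 - 1) + 3*x - 3*sin(4*x**2 + 3*x/2 - 1) - 3/4 = f(x).

F(x) = -(3*x**4 - 4*x**3 - 6*x**2 + 3*x - 8*cos(4*x**2 + 3*x/2 - 1) - 20)/4 + C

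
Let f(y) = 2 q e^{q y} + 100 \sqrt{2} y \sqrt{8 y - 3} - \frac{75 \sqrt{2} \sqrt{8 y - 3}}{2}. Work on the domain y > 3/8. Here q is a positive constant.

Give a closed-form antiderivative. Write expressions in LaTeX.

An antiderivative is F(y) = 5 \left(4 y - \frac{3}{2}\right)^{\frac{5}{2}} + 2 e^{q y}.

Integrate term by term and add the pieces.
Check: d/dy[5 \left(4 y - \frac{3}{2}\right)^{\frac{5}{2}} + 2 e^{q y}] = \frac{\sqrt{2} \left(2 \sqrt{2} q e^{q y} + 200 y \sqrt{8 y - 3} - 75 \sqrt{8 y - 3}\right)}{2}, which equals f(y).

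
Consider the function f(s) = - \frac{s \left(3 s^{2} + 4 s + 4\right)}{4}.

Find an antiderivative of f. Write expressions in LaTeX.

Any candidate F(s) must reproduce f(s) exactly when differentiated.
Check: d/ds[- \frac{3 s^{4}}{16} - \frac{s^{3}}{3} - \frac{s^{2}}{2}] = - \frac{3 s^{3}}{4} - s^{2} - s, which equals f(s).

An antiderivative is F(s) = - \frac{3 s^{4}}{16} - \frac{s^{3}}{3} - \frac{s^{2}}{2}.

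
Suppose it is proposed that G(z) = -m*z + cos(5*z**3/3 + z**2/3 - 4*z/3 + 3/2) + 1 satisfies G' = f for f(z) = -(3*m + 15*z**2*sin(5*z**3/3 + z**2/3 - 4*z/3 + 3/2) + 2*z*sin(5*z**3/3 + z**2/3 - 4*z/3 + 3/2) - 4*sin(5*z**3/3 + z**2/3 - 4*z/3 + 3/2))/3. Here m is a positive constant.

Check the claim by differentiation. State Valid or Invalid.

d/dz[G] = -m - 5*z**2*sin(5*z**3/3 + z**2/3 - 4*z/3 + 3/2) - 2*z*sin(5*z**3/3 + z**2/3 - 4*z/3 + 3/2)/3 + 4*sin(5*z**3/3 + z**2/3 - 4*z/3 + 3/2)/3
This equals f(z) exactly, so the claim holds.

Valid - the claim checks out under differentiation.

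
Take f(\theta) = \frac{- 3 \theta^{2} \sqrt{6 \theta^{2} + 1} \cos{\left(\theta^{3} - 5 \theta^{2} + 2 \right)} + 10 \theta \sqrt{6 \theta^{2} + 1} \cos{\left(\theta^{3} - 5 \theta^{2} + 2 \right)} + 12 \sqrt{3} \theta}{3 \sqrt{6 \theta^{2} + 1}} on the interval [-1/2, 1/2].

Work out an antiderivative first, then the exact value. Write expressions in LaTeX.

Antiderivative: F(\theta) = - \frac{- 2 \sqrt{3} \sqrt{6 \theta^{2} + 1} + \sin{\left(\theta^{3} - 5 \theta^{2} + 2 \right)}}{3}; value = - \frac{\sin{\left(\frac{7}{8} \right)}}{3} + \frac{\sin{\left(\frac{5}{8} \right)}}{3}

Since d/d\theta undoes antidifferentiation here, F'(\theta) = f(\theta) is required of F(\theta).
F(\theta) = - \frac{- 2 \sqrt{3} \sqrt{6 \theta^{2} + 1} + \sin{\left(\theta^{3} - 5 \theta^{2} + 2 \right)}}{3} is an antiderivative of f.
Check: d/d\theta[- \frac{- 2 \sqrt{3} \sqrt{6 \theta^{2} + 1} + \sin{\left(\theta^{3} - 5 \theta^{2} + 2 \right)}}{3}] = \frac{- 3 \theta^{2} \sqrt{6 \theta^{2} + 1} \cos{\left(\theta^{3} - 5 \theta^{2} + 2 \right)} + 10 \theta \sqrt{6 \theta^{2} + 1} \cos{\left(\theta^{3} - 5 \theta^{2} + 2 \right)} + 12 \sqrt{3} \theta}{3 \sqrt{6 \theta^{2} + 1}} = f(\theta).
F(1/2) = - \frac{\sin{\left(\frac{7}{8} \right)}}{3} + \frac{\sqrt{30}}{3}; F(-1/2) = - \frac{\sin{\left(\frac{5}{8} \right)}}{3} + \frac{\sqrt{30}}{3}.
Integral = F(1/2) - F(-1/2) = - \frac{\sin{\left(\frac{7}{8} \right)}}{3} + \frac{\sin{\left(\frac{5}{8} \right)}}{3}.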